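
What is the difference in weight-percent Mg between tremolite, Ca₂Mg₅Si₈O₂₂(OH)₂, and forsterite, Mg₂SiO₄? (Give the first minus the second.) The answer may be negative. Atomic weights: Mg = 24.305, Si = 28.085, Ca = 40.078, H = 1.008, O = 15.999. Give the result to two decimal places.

-19.59 percentage points

M(Ca₂Mg₅Si₈O₂₂(OH)₂) = 812.353 g/mol, so wt% Mg = 121.525/812.353 × 100 = 14.96%.
M(Mg₂SiO₄) = 140.691 g/mol, so wt% Mg = 48.610/140.691 × 100 = 34.55%.
14.96 − 34.55 = -19.59 pp.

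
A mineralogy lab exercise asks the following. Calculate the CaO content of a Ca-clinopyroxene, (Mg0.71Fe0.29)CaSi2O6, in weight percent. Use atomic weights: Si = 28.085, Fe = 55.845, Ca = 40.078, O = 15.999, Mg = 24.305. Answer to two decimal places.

24.85 wt%

M((Mg0.71Fe0.29)CaSi2O6) = 225.694 g/mol; M(CaO) = 56.077 g/mol.
Moles CaO per formula unit = 1 Ca ÷ 1 = 1.0000.
CaO fraction = (1.0000 × 56.077) / 225.694 = 56.077/225.694 = 0.2485.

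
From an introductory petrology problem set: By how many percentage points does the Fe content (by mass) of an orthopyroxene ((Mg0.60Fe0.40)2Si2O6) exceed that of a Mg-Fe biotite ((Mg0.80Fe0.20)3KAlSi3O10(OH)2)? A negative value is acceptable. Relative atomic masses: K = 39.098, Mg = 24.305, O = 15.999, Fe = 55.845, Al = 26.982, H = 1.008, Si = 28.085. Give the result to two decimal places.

Fe in (Mg0.60Fe0.40)2Si2O6: molar mass 226.006 g/mol; 0.80×55.845 = 44.676 g → 19.77 wt%.
Fe in (Mg0.80Fe0.20)3KAlSi3O10(OH)2: molar mass 436.178 g/mol; 0.60×55.845 = 33.507 g → 7.68 wt%.
Difference = 19.77 − 7.68 = 12.09 percentage points.

12.09 percentage points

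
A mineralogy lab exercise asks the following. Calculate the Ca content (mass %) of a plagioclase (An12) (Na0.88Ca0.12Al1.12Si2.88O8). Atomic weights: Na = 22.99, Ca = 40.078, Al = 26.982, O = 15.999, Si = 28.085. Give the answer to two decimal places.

1.82 mass %

Formula mass = 0.88×22.99 + 0.12×40.078 + 1.12×26.982 + 2.88×28.085 + 8×15.999 = 264.137 g/mol, of which 4.809 g is Ca.
So Ca makes up 4.809/264.137 = 0.0182 of the mass, i.e. 1.82%.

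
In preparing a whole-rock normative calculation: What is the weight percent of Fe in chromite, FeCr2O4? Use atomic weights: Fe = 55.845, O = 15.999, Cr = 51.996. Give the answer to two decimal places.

Formula mass = 1×55.845 + 2×51.996 + 4×15.999 = 223.833 g/mol, of which 55.845 g is Fe.
So Fe makes up 55.845/223.833 = 0.2495 of the mass, i.e. 24.95%.

24.95 mass %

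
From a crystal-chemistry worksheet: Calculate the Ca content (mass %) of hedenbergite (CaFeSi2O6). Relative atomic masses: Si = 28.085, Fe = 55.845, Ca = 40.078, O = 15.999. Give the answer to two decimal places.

16.15 mass %

M(CaFeSi2O6) = 248.087 g/mol.
Ca contributes 1 × 40.078 = 40.078 g per mole.
40.078/248.087 = 0.1615 → 16.15%.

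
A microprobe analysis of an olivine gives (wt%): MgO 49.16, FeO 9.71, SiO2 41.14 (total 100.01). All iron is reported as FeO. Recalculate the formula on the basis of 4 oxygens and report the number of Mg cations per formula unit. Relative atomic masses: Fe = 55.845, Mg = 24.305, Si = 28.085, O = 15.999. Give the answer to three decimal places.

1.791 Mg apfu

MgO: 49.16/40.304 = 1.21973 mol → 1.21973 mol Mg, 1.21973 mol O.
FeO: 9.71/71.844 = 0.13515 mol → 0.13515 mol Fe, 0.13515 mol O.
SiO2: 41.14/60.083 = 0.68472 mol → 0.68472 mol Si, 1.36944 mol O.
Total oxygen = 2.72432 mol. Normalization factor = 4/2.72432 = 1.46826.
Mg per 4 O = 1.21973 × 1.46826 = 1.791.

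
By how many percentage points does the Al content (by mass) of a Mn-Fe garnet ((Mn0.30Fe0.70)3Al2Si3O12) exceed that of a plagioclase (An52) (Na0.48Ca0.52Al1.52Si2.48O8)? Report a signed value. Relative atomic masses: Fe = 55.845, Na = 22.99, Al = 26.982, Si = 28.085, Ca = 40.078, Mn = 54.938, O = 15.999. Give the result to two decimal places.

Al in (Mn0.30Fe0.70)3Al2Si3O12: molar mass 496.926 g/mol; 2×26.982 = 53.964 g → 10.86 wt%.
Al in Na0.48Ca0.52Al1.52Si2.48O8: molar mass 270.531 g/mol; 1.52×26.982 = 41.013 g → 15.16 wt%.
Difference = 10.86 − 15.16 = -4.30 percentage points.

-4.30 percentage points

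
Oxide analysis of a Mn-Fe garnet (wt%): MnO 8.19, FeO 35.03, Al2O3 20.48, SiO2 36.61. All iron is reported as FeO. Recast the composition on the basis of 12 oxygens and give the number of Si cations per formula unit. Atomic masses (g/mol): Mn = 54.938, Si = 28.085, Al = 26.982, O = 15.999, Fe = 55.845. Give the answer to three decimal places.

3.016 Si apfu

MnO: 8.19/70.937 = 0.11545 mol → 0.11545 mol Mn, 0.11545 mol O.
FeO: 35.03/71.844 = 0.48758 mol → 0.48758 mol Fe, 0.48758 mol O.
Al2O3: 20.48/101.961 = 0.20086 mol → 0.40172 mol Al, 0.60258 mol O.
SiO2: 36.61/60.083 = 0.60932 mol → 0.60932 mol Si, 1.21864 mol O.
Total oxygen = 2.42425 mol. Normalization factor = 12/2.42425 = 4.94998.
Si per 12 O = 0.60932 × 4.94998 = 3.016.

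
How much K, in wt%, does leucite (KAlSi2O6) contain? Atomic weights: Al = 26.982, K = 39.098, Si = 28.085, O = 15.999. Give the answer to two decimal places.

17.91 wt%

Formula mass = 1*39.098 + 1*26.982 + 2*28.085 + 6*15.999 = 218.244 g/mol, of which 39.098 g is K.
So K makes up 39.098/218.244 = 0.1791 of the mass, i.e. 17.91%.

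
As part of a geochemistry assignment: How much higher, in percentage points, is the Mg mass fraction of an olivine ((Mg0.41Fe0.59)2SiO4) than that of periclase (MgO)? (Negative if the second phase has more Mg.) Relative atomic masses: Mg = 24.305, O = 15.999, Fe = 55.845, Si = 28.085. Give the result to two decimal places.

Mg in (Mg0.41Fe0.59)2SiO4: molar mass 177.908 g/mol; 0.82×24.305 = 19.930 g → 11.20 wt%.
Mg in MgO: molar mass 40.304 g/mol; 1×24.305 = 24.305 g → 60.30 wt%.
Difference = 11.20 − 60.30 = -49.10 percentage points.

-49.10 percentage points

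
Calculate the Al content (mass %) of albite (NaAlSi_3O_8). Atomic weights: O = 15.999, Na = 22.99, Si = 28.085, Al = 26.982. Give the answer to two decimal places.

Formula mass = 1·22.99 + 1·26.982 + 3·28.085 + 8·15.999 = 262.219 g/mol, of which 26.982 g is Al.
So Al makes up 26.982/262.219 = 0.1029 of the mass, i.e. 10.29%.

10.29 mass %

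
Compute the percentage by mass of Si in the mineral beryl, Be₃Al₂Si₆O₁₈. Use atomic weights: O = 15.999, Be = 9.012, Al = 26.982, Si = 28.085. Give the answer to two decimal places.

Molar mass of Be₃Al₂Si₆O₁₈: 3×9.012 + 2×26.982 + 6×28.085 + 18×15.999 = 537.492 g/mol.
Mass of Si per formula unit: 6 × 28.085 = 168.510 g.
Weight fraction Si = 168.510 / 537.492 = 0.3135.

31.35 mass %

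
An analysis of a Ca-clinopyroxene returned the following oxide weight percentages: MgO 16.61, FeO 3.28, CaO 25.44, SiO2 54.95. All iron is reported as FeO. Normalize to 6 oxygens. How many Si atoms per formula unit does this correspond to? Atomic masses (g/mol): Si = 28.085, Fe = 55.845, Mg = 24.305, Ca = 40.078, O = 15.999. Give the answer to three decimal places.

MgO (M=40.304): mol = 0.41212; Mg = 0.41212, O = 0.41212.
FeO (M=71.844): mol = 0.04565; Fe = 0.04565, O = 0.04565.
CaO (M=56.077): mol = 0.45366; Ca = 0.45366, O = 0.45366.
SiO2 (M=60.083): mol = 0.91457; Si = 0.91457, O = 1.82914.
ΣO = 2.74057; factor = 6/ΣO = 2.18933.
Si apfu = 0.91457 × 2.18933 = 2.002.

2.002 Si apfu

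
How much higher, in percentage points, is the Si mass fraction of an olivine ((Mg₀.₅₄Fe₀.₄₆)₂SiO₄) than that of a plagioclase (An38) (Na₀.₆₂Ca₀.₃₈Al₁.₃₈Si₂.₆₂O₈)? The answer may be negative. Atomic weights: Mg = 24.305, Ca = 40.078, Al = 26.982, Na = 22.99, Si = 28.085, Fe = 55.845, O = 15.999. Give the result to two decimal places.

M((Mg₀.₅₄Fe₀.₄₆)₂SiO₄) = 169.708 g/mol, so wt% Si = 28.085/169.708 × 100 = 16.55%.
M(Na₀.₆₂Ca₀.₃₈Al₁.₃₈Si₂.₆₂O₈) = 268.293 g/mol, so wt% Si = 73.583/268.293 × 100 = 27.43%.
16.55 − 27.43 = -10.88 pp.

-10.88 percentage points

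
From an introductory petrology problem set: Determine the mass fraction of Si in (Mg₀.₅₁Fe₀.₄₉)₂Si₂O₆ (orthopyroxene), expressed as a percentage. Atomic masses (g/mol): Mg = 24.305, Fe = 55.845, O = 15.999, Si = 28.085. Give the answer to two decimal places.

24.24 wt%

Molar mass of (Mg₀.₅₁Fe₀.₄₉)₂Si₂O₆: 1.02*24.305 + 0.98*55.845 + 2*28.085 + 6*15.999 = 231.683 g/mol.
Mass of Si per formula unit: 2 × 28.085 = 56.170 g.
Weight fraction Si = 56.170 / 231.683 = 0.2424.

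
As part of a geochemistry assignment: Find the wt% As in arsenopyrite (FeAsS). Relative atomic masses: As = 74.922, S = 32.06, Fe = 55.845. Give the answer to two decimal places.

46.01 wt%

Formula mass = 1*55.845 + 1*74.922 + 1*32.06 = 162.827 g/mol, of which 74.922 g is As.
So As makes up 74.922/162.827 = 0.4601 of the mass, i.e. 46.01%.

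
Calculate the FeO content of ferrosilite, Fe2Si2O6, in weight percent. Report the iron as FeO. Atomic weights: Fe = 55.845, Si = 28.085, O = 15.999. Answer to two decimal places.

M(Fe2Si2O6) = 263.854 g/mol; M(FeO) = 71.844 g/mol.
Moles FeO per formula unit = 2 Fe ÷ 1 = 2.0000.
FeO fraction = (2.0000 × 71.844) / 263.854 = 143.688/263.854 = 0.5446.

54.46 wt%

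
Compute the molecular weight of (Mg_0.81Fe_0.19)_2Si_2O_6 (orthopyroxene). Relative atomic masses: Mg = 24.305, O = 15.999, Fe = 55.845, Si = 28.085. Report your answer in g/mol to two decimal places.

212.76 g/mol

Mg: 1.62 × 24.305 = 39.3741
Fe: 0.38 × 55.845 = 21.2211
Si: 2 × 28.085 = 56.1700
O: 6 × 15.999 = 95.9940
Summing the contributions gives the formula mass.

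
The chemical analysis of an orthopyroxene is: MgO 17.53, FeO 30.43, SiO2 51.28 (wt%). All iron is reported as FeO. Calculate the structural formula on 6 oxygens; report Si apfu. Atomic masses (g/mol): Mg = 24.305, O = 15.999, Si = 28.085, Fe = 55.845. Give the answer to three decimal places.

MgO (M=40.304): mol = 0.43494; Mg = 0.43494, O = 0.43494.
FeO (M=71.844): mol = 0.42356; Fe = 0.42356, O = 0.42356.
SiO2 (M=60.083): mol = 0.85349; Si = 0.85349, O = 1.70698.
ΣO = 2.56548; factor = 6/ΣO = 2.33874.
Si apfu = 0.85349 × 2.33874 = 1.996.

1.996 Si apfu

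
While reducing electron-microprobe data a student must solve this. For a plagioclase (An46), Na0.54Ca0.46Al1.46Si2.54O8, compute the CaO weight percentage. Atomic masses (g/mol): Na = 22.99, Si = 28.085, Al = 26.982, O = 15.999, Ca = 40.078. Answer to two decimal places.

9.57 wt%

Formula mass = 269.572 g/mol.
0.46 Ca → 0.4600 mol CaO per formula unit; M(CaO) = 56.077, so CaO mass = 25.795 g.
25.795/269.572 × 100 = 9.57 wt%.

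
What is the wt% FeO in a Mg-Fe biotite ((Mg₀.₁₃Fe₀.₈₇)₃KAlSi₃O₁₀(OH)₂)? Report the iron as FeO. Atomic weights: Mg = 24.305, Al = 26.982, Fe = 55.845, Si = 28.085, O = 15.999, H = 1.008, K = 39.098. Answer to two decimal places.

M((Mg₀.₁₃Fe₀.₈₇)₃KAlSi₃O₁₀(OH)₂) = 499.573 g/mol; M(FeO) = 71.844 g/mol.
Moles FeO per formula unit = 2.61 Fe ÷ 1 = 2.6100.
FeO fraction = (2.6100 × 71.844) / 499.573 = 187.513/499.573 = 0.3753.

37.53 wt%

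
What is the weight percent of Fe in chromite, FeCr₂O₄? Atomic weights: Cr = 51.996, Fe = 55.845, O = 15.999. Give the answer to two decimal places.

Molar mass of FeCr₂O₄: 1·55.845 + 2·51.996 + 4·15.999 = 223.833 g/mol.
Mass of Fe per formula unit: 1 × 55.845 = 55.845 g.
Weight fraction Fe = 55.845 / 223.833 = 0.2495.

24.95 mass %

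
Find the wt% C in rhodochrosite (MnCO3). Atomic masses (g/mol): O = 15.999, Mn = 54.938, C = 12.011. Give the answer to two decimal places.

10.45 weight percent

M(MnCO3) = 114.946 g/mol.
C contributes 1 × 12.011 = 12.011 g per mole.
12.011/114.946 = 0.1045 → 10.45%.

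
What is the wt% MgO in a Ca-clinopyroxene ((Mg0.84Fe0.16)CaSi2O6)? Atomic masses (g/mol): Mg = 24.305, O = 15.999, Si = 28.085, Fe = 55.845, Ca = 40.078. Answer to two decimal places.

Formula mass = 221.593 g/mol.
0.84 Mg → 0.8400 mol MgO per formula unit; M(MgO) = 40.304, so MgO mass = 33.855 g.
33.855/221.593 × 100 = 15.28 wt%.

15.28 wt%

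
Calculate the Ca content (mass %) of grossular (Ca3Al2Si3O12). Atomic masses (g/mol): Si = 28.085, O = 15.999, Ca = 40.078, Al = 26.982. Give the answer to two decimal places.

26.69 mass %

Molar mass of Ca3Al2Si3O12: 3×40.078 + 2×26.982 + 3×28.085 + 12×15.999 = 450.441 g/mol.
Mass of Ca per formula unit: 3 × 40.078 = 120.234 g.
Weight fraction Ca = 120.234 / 450.441 = 0.2669.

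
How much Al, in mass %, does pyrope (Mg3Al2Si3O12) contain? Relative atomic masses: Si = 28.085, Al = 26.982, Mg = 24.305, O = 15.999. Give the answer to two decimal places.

Formula mass = 3·24.305 + 2·26.982 + 3·28.085 + 12·15.999 = 403.122 g/mol, of which 53.964 g is Al.
So Al makes up 53.964/403.122 = 0.1339 of the mass, i.e. 13.39%.

13.39 mass %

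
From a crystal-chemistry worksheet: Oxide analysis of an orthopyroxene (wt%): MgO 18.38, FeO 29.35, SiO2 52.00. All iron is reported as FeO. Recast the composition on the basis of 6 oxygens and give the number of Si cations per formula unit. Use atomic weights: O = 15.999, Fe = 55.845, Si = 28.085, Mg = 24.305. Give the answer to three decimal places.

MgO (M=40.304): mol = 0.45603; Mg = 0.45603, O = 0.45603.
FeO (M=71.844): mol = 0.40852; Fe = 0.40852, O = 0.40852.
SiO2 (M=60.083): mol = 0.86547; Si = 0.86547, O = 1.73094.
ΣO = 2.59549; factor = 6/ΣO = 2.31170.
Si apfu = 0.86547 × 2.31170 = 2.001.

2.001 Si apfu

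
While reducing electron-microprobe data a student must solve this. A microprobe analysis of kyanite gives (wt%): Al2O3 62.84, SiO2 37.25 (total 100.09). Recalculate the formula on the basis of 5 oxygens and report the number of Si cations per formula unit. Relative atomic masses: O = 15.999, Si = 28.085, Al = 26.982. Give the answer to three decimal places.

1.004 Si apfu

Al2O3 (M=101.961): mol = 0.61631; Al = 1.23262, O = 1.84893.
SiO2 (M=60.083): mol = 0.61998; Si = 0.61998, O = 1.23996.
ΣO = 3.08889; factor = 5/ΣO = 1.61870.
Si apfu = 0.61998 × 1.61870 = 1.004.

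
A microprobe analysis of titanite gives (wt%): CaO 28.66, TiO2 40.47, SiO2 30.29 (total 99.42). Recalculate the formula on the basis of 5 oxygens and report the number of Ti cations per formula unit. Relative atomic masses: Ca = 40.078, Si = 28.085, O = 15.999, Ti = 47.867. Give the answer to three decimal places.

1.000 Ti apfu

CaO (M=56.077): mol = 0.51108; Ca = 0.51108, O = 0.51108.
TiO2 (M=79.865): mol = 0.50673; Ti = 0.50673, O = 1.01346.
SiO2 (M=60.083): mol = 0.50414; Si = 0.50414, O = 1.00828.
ΣO = 2.53282; factor = 5/ΣO = 1.97408.
Ti apfu = 0.50673 × 1.97408 = 1.000.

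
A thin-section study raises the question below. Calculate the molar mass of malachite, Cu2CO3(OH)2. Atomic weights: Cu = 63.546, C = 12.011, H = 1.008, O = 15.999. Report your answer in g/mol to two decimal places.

221.11 g/mol

M = 2×63.546 + 1×12.011 + 5×15.999 + 2×1.008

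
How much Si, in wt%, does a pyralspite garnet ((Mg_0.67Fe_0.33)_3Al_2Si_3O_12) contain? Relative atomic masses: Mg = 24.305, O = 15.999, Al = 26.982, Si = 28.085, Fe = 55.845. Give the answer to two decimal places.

19.40 wt%

Molar mass of (Mg_0.67Fe_0.33)_3Al_2Si_3O_12: 2.01·24.305 + 0.99·55.845 + 2·26.982 + 3·28.085 + 12·15.999 = 434.347 g/mol.
Mass of Si per formula unit: 3 × 28.085 = 84.255 g.
Weight fraction Si = 84.255 / 434.347 = 0.1940.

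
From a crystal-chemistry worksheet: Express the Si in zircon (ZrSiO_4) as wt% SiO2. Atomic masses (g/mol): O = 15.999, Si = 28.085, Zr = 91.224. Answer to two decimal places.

Molar mass of ZrSiO_4 = 1×91.224 + 1×28.085 + 4×15.999 = 183.305 g/mol.
Each formula unit contains 1 Si, equivalent to 1/1 = 1.0000 mol SiO2.
M(SiO2) = 1×28.085 + 2×15.999 = 60.083 g/mol.
Mass of SiO2 per formula unit = 1.0000 × 60.083 = 60.083 g.
SiO2 wt% = 60.083 / 183.305 × 100 = 32.78%.

32.78 wt%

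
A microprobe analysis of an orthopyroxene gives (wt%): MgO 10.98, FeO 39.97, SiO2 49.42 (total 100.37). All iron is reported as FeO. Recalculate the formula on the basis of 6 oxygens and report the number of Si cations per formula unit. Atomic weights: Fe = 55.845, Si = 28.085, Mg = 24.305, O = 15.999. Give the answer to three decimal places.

1.995 Si apfu

MgO: 10.98/40.304 = 0.27243 mol → 0.27243 mol Mg, 0.27243 mol O.
FeO: 39.97/71.844 = 0.55634 mol → 0.55634 mol Fe, 0.55634 mol O.
SiO2: 49.42/60.083 = 0.82253 mol → 0.82253 mol Si, 1.64506 mol O.
Total oxygen = 2.47383 mol. Normalization factor = 6/2.47383 = 2.42539.
Si per 6 O = 0.82253 × 2.42539 = 1.995.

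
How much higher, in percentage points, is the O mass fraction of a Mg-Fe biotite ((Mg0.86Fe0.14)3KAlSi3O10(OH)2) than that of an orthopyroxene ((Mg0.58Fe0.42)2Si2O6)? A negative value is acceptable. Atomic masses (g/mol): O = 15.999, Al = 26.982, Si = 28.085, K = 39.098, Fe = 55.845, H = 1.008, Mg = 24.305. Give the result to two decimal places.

2.36 percentage points

O in (Mg0.86Fe0.14)3KAlSi3O10(OH)2: molar mass 430.501 g/mol; 12×15.999 = 191.988 g → 44.60 wt%.
O in (Mg0.58Fe0.42)2Si2O6: molar mass 227.268 g/mol; 6×15.999 = 95.994 g → 42.24 wt%.
Difference = 44.60 − 42.24 = 2.36 percentage points.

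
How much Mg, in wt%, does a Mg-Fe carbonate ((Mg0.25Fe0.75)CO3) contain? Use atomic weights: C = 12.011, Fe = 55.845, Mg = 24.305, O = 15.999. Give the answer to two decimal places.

5.63 wt%

M((Mg0.25Fe0.75)CO3) = 107.968 g/mol.
Mg contributes 0.25 × 24.305 = 6.076 g per mole.
6.076/107.968 = 0.0563 → 5.63%.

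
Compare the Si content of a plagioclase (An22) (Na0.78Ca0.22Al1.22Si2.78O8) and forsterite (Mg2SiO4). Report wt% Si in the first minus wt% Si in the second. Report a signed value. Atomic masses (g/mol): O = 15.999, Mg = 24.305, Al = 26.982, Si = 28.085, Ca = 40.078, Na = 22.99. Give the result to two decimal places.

9.42 percentage points

First mineral: 78.076 g Si in 265.736 g formula = 29.38 wt% Si.
Second mineral: 28.085 g Si in 140.691 g formula = 19.96 wt% Si.
29.38% − 19.96% gives a difference of 9.42 percentage points.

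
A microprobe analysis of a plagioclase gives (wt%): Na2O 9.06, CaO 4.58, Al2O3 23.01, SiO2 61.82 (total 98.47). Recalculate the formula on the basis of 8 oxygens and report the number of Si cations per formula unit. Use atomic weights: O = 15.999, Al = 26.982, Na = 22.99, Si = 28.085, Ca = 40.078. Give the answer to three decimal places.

9.06 wt% Na2O ÷ 61.979 g/mol = 0.14618 mol, giving 0.29236 Na and 0.14618 O.
4.58 wt% CaO ÷ 56.077 g/mol = 0.08167 mol, giving 0.08167 Ca and 0.08167 O.
23.01 wt% Al2O3 ÷ 101.961 g/mol = 0.22567 mol, giving 0.45134 Al and 0.67701 O.
61.82 wt% SiO2 ÷ 60.083 g/mol = 1.02891 mol, giving 1.02891 Si and 2.05782 O.
Oxygen sums to 2.96268; scaling by 8/2.96268 = 2.70026 puts the formula on 8 O.
Si: 1.02891 × 2.70026 = 2.778 atoms per formula unit.

2.778 Si apfu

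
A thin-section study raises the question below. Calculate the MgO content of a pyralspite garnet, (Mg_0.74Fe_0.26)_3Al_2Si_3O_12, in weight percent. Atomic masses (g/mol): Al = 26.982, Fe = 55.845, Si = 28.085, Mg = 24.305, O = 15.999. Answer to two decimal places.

20.92 wt%

Formula mass = 427.723 g/mol.
2.22 Mg → 2.2200 mol MgO per formula unit; M(MgO) = 40.304, so MgO mass = 89.475 g.
89.475/427.723 × 100 = 20.92 wt%.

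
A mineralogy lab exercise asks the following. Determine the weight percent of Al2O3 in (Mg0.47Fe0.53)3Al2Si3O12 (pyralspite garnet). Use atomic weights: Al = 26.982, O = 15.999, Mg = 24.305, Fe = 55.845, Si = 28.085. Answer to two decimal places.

Formula mass = 453.271 g/mol.
2 Al → 1.0000 mol Al2O3 per formula unit; M(Al2O3) = 101.961, so Al2O3 mass = 101.961 g.
101.961/453.271 × 100 = 22.49 wt%.

22.49 wt%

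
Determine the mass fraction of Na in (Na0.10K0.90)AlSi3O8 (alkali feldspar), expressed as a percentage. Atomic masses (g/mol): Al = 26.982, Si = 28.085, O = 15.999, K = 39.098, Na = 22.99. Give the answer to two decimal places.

0.83 mass %

Formula mass = 0.10*22.99 + 0.90*39.098 + 1*26.982 + 3*28.085 + 8*15.999 = 276.716 g/mol, of which 2.299 g is Na.
So Na makes up 2.299/276.716 = 0.0083 of the mass, i.e. 0.83%.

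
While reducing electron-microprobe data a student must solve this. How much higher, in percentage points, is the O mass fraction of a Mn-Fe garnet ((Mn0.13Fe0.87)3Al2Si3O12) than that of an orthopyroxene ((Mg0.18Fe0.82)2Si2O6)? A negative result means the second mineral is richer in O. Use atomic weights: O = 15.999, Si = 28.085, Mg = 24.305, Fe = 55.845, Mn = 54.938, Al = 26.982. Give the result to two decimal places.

0.58 percentage points

M((Mn0.13Fe0.87)3Al2Si3O12) = 497.388 g/mol, so wt% O = 191.988/497.388 × 100 = 38.60%.
M((Mg0.18Fe0.82)2Si2O6) = 252.500 g/mol, so wt% O = 95.994/252.500 × 100 = 38.02%.
38.60 − 38.02 = 0.58 pp.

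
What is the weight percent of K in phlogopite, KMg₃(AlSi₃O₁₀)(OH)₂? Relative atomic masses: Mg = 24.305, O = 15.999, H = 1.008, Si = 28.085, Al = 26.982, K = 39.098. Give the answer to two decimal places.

M(KMg₃(AlSi₃O₁₀)(OH)₂) = 417.254 g/mol.
K contributes 1 × 39.098 = 39.098 g per mole.
39.098/417.254 = 0.0937 → 9.37%.

9.37 wt%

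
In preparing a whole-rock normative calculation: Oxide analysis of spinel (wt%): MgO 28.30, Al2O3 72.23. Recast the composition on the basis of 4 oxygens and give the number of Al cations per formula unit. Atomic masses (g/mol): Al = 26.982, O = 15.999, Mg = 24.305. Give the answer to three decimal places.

2.004 Al apfu

MgO (M=40.304): mol = 0.70216; Mg = 0.70216, O = 0.70216.
Al2O3 (M=101.961): mol = 0.70841; Al = 1.41682, O = 2.12523.
ΣO = 2.82739; factor = 4/ΣO = 1.41473.
Al apfu = 1.41682 × 1.41473 = 2.004.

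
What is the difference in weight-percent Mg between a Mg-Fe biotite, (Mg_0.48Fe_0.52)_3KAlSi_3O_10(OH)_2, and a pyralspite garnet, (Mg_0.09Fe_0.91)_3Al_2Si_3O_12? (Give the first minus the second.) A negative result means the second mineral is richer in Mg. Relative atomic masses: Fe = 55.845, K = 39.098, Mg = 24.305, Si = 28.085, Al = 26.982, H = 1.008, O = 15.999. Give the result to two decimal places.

Mg in (Mg_0.48Fe_0.52)_3KAlSi_3O_10(OH)_2: molar mass 466.456 g/mol; 1.44×24.305 = 34.999 g → 7.50 wt%.
Mg in (Mg_0.09Fe_0.91)_3Al_2Si_3O_12: molar mass 489.226 g/mol; 0.27×24.305 = 6.562 g → 1.34 wt%.
Difference = 7.50 − 1.34 = 6.16 percentage points.

6.16 percentage points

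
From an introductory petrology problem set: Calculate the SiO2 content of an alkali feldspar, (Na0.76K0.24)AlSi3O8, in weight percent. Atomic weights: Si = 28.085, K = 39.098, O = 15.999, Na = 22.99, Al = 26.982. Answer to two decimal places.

Formula mass = 266.085 g/mol.
3 Si → 3.0000 mol SiO2 per formula unit; M(SiO2) = 60.083, so SiO2 mass = 180.249 g.
180.249/266.085 × 100 = 67.74 wt%.

67.74 wt%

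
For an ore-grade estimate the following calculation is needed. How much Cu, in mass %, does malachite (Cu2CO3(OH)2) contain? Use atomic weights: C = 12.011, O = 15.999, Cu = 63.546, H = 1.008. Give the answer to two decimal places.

57.48 mass %

Molar mass of Cu2CO3(OH)2: 2×63.546 + 1×12.011 + 5×15.999 + 2×1.008 = 221.114 g/mol.
Mass of Cu per formula unit: 2 × 63.546 = 127.092 g.
Weight fraction Cu = 127.092 / 221.114 = 0.5748.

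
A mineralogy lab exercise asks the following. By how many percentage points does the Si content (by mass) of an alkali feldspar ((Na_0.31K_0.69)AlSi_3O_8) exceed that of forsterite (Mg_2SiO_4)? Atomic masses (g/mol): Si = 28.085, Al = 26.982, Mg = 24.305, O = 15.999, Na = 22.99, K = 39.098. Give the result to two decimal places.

First mineral: 84.255 g Si in 273.334 g formula = 30.82 wt% Si.
Second mineral: 28.085 g Si in 140.691 g formula = 19.96 wt% Si.
30.82% − 19.96% gives a difference of 10.86 percentage points.

10.86 percentage points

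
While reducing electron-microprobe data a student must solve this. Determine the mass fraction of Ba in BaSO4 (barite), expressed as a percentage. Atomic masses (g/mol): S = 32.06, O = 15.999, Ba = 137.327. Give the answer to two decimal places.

Formula mass = 1·137.327 + 1·32.06 + 4·15.999 = 233.383 g/mol, of which 137.327 g is Ba.
So Ba makes up 137.327/233.383 = 0.5884 of the mass, i.e. 58.84%.

58.84 mass %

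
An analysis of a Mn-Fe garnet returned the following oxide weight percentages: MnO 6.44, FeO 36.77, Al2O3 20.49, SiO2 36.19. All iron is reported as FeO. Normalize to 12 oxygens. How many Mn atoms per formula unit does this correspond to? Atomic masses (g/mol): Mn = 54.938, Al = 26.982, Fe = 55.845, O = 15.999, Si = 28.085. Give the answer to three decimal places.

6.44 wt% MnO ÷ 70.937 g/mol = 0.09078 mol, giving 0.09078 Mn and 0.09078 O.
36.77 wt% FeO ÷ 71.844 g/mol = 0.51180 mol, giving 0.51180 Fe and 0.51180 O.
20.49 wt% Al2O3 ÷ 101.961 g/mol = 0.20096 mol, giving 0.40192 Al and 0.60288 O.
36.19 wt% SiO2 ÷ 60.083 g/mol = 0.60233 mol, giving 0.60233 Si and 1.20466 O.
Oxygen sums to 2.41012; scaling by 12/2.41012 = 4.97901 puts the formula on 12 O.
Mn: 0.09078 × 4.97901 = 0.452 atoms per formula unit.

0.452 Mn apfu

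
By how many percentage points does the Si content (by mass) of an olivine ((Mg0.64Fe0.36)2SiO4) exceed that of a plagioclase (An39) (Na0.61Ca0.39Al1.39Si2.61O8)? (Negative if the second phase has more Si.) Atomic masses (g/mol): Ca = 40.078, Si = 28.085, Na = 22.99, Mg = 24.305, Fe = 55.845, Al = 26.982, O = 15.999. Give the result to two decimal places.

-10.12 percentage points

M((Mg0.64Fe0.36)2SiO4) = 163.400 g/mol, so wt% Si = 28.085/163.400 × 100 = 17.19%.
M(Na0.61Ca0.39Al1.39Si2.61O8) = 268.453 g/mol, so wt% Si = 73.302/268.453 × 100 = 27.31%.
17.19 − 27.31 = -10.12 pp.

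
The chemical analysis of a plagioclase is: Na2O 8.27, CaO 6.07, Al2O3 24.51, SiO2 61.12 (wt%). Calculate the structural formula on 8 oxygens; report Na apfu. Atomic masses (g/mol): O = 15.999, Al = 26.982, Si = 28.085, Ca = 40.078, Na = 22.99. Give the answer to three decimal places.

Na2O (M=61.979): mol = 0.13343; Na = 0.26686, O = 0.13343.
CaO (M=56.077): mol = 0.10824; Ca = 0.10824, O = 0.10824.
Al2O3 (M=101.961): mol = 0.24039; Al = 0.48078, O = 0.72117.
SiO2 (M=60.083): mol = 1.01726; Si = 1.01726, O = 2.03452.
ΣO = 2.99736; factor = 8/ΣO = 2.66902.
Na apfu = 0.26686 × 2.66902 = 0.712.

0.712 Na apfu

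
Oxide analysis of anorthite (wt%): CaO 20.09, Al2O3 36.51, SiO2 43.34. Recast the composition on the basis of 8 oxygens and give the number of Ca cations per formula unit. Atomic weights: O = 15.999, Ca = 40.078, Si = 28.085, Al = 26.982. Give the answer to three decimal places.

0.997 Ca apfu

CaO: 20.09/56.077 = 0.35826 mol → 0.35826 mol Ca, 0.35826 mol O.
Al2O3: 36.51/101.961 = 0.35808 mol → 0.71616 mol Al, 1.07424 mol O.
SiO2: 43.34/60.083 = 0.72134 mol → 0.72134 mol Si, 1.44268 mol O.
Total oxygen = 2.87518 mol. Normalization factor = 8/2.87518 = 2.78243.
Ca per 8 O = 0.35826 × 2.78243 = 0.997.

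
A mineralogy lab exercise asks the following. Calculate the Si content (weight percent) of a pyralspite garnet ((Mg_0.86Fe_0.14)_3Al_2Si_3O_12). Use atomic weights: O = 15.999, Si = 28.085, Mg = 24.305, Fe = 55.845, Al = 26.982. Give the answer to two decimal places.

20.24 weight percent

M((Mg_0.86Fe_0.14)_3Al_2Si_3O_12) = 416.369 g/mol.
Si contributes 3 × 28.085 = 84.255 g per mole.
84.255/416.369 = 0.2024 → 20.24%.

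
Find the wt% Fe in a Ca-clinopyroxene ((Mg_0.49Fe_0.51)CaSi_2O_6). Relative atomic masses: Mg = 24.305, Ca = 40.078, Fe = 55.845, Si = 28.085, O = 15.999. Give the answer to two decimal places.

M((Mg_0.49Fe_0.51)CaSi_2O_6) = 232.632 g/mol.
Fe contributes 0.51 × 55.845 = 28.481 g per mole.
28.481/232.632 = 0.1224 → 12.24%.

12.24 wt%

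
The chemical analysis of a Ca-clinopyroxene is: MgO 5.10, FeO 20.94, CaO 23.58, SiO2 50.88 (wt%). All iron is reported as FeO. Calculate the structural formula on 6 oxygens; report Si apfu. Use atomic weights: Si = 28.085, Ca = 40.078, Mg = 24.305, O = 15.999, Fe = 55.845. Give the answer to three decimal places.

2.007 Si apfu

5.10 wt% MgO ÷ 40.304 g/mol = 0.12654 mol, giving 0.12654 Mg and 0.12654 O.
20.94 wt% FeO ÷ 71.844 g/mol = 0.29146 mol, giving 0.29146 Fe and 0.29146 O.
23.58 wt% CaO ÷ 56.077 g/mol = 0.42049 mol, giving 0.42049 Ca and 0.42049 O.
50.88 wt% SiO2 ÷ 60.083 g/mol = 0.84683 mol, giving 0.84683 Si and 1.69366 O.
Oxygen sums to 2.53215; scaling by 6/2.53215 = 2.36953 puts the formula on 6 O.
Si: 0.84683 × 2.36953 = 2.007 atoms per formula unit.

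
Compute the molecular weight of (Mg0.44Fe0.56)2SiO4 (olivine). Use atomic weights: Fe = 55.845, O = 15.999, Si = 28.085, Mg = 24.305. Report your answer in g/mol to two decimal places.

M = 0.88(24.305) + 1.12(55.845) + 1(28.085) + 4(15.999)

176.02 g/mol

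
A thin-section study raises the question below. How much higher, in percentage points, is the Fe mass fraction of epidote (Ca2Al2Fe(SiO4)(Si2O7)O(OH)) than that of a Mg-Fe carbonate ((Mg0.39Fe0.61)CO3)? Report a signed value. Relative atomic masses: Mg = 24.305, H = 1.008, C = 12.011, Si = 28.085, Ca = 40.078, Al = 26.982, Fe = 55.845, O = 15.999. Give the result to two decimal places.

-21.34 percentage points

M(Ca2Al2Fe(SiO4)(Si2O7)O(OH)) = 483.215 g/mol, so wt% Fe = 55.845/483.215 × 100 = 11.56%.
M((Mg0.39Fe0.61)CO3) = 103.552 g/mol, so wt% Fe = 34.065/103.552 × 100 = 32.90%.
11.56 − 32.90 = -21.34 pp.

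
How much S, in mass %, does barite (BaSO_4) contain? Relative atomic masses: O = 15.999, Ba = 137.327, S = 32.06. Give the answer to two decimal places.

Molar mass of BaSO_4: 1·137.327 + 1·32.06 + 4·15.999 = 233.383 g/mol.
Mass of S per formula unit: 1 × 32.06 = 32.060 g.
Weight fraction S = 32.060 / 233.383 = 0.1374.

13.74 mass %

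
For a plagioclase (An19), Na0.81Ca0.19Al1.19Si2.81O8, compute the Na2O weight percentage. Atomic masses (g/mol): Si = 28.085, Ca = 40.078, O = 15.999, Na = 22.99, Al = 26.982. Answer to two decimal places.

9.46 wt%

Molar mass of Na0.81Ca0.19Al1.19Si2.81O8 = 0.81×22.99 + 0.19×40.078 + 1.19×26.982 + 2.81×28.085 + 8×15.999 = 265.256 g/mol.
Each formula unit contains 0.81 Na, equivalent to 0.81/2 = 0.4050 mol Na2O.
M(Na2O) = 2×22.99 + 1×15.999 = 61.979 g/mol.
Mass of Na2O per formula unit = 0.4050 × 61.979 = 25.101 g.
Na2O wt% = 25.101 / 265.256 × 100 = 9.46%.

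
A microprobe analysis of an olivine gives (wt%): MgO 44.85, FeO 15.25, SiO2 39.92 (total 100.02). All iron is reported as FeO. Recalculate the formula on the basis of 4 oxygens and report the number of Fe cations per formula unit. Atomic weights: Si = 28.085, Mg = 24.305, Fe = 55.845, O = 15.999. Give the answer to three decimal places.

0.320 Fe apfu

MgO: 44.85/40.304 = 1.11279 mol → 1.11279 mol Mg, 1.11279 mol O.
FeO: 15.25/71.844 = 0.21227 mol → 0.21227 mol Fe, 0.21227 mol O.
SiO2: 39.92/60.083 = 0.66441 mol → 0.66441 mol Si, 1.32882 mol O.
Total oxygen = 2.65388 mol. Normalization factor = 4/2.65388 = 1.50723.
Fe per 4 O = 0.21227 × 1.50723 = 0.320.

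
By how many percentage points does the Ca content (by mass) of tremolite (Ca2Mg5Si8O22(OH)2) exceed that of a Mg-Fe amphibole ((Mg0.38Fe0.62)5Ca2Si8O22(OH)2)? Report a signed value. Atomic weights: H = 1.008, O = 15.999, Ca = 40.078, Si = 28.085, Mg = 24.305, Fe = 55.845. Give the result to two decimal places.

1.06 percentage points

Ca in Ca2Mg5Si8O22(OH)2: molar mass 812.353 g/mol; 2×40.078 = 80.156 g → 9.87 wt%.
Ca in (Mg0.38Fe0.62)5Ca2Si8O22(OH)2: molar mass 910.127 g/mol; 2×40.078 = 80.156 g → 8.81 wt%.
Difference = 9.87 − 8.81 = 1.06 percentage points.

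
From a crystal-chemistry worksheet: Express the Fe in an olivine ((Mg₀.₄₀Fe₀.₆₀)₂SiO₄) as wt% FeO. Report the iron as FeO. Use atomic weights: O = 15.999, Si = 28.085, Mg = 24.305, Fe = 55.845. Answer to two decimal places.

48.29 wt%

M((Mg₀.₄₀Fe₀.₆₀)₂SiO₄) = 178.539 g/mol; M(FeO) = 71.844 g/mol.
Moles FeO per formula unit = 1.20 Fe ÷ 1 = 1.2000.
FeO fraction = (1.2000 × 71.844) / 178.539 = 86.213/178.539 = 0.4829.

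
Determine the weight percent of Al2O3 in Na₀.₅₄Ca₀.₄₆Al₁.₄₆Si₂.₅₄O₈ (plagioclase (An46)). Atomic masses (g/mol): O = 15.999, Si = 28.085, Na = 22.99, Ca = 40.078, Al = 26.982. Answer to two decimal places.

Formula mass = 269.572 g/mol.
1.46 Al → 0.7300 mol Al2O3 per formula unit; M(Al2O3) = 101.961, so Al2O3 mass = 74.432 g.
74.432/269.572 × 100 = 27.61 wt%.

27.61 wt%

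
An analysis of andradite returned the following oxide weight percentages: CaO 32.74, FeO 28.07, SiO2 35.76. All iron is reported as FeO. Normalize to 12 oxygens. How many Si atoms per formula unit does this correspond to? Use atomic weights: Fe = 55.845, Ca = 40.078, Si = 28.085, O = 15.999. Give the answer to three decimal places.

32.74 wt% CaO ÷ 56.077 g/mol = 0.58384 mol, giving 0.58384 Ca and 0.58384 O.
28.07 wt% FeO ÷ 71.844 g/mol = 0.39071 mol, giving 0.39071 Fe and 0.39071 O.
35.76 wt% SiO2 ÷ 60.083 g/mol = 0.59518 mol, giving 0.59518 Si and 1.19036 O.
Oxygen sums to 2.16491; scaling by 12/2.16491 = 5.54296 puts the formula on 12 O.
Si: 0.59518 × 5.54296 = 3.299 atoms per formula unit.

3.299 Si apfu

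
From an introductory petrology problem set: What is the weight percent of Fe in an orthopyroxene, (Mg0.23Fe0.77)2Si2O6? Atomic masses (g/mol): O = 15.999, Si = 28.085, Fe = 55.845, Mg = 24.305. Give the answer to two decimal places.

34.49 wt%

M((Mg0.23Fe0.77)2Si2O6) = 249.346 g/mol.
Fe contributes 1.54 × 55.845 = 86.001 g per mole.
86.001/249.346 = 0.3449 → 34.49%.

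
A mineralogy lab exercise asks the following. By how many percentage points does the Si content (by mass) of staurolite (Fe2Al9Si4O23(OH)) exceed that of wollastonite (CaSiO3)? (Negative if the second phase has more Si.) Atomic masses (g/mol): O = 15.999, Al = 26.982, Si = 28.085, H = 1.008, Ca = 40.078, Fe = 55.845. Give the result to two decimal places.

First mineral: 112.340 g Si in 851.852 g formula = 13.19 wt% Si.
Second mineral: 28.085 g Si in 116.160 g formula = 24.18 wt% Si.
13.19% − 24.18% gives a difference of -10.99 percentage points.

-10.99 percentage points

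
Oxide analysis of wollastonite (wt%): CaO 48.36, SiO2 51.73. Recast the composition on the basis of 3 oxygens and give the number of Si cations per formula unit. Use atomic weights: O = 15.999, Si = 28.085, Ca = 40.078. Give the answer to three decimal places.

CaO (M=56.077): mol = 0.86239; Ca = 0.86239, O = 0.86239.
SiO2 (M=60.083): mol = 0.86098; Si = 0.86098, O = 1.72196.
ΣO = 2.58435; factor = 3/ΣO = 1.16083.
Si apfu = 0.86098 × 1.16083 = 0.999.

0.999 Si apfu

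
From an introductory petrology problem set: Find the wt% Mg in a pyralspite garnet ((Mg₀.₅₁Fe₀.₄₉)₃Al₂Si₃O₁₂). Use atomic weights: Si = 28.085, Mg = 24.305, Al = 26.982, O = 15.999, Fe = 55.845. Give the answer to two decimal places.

8.27 wt%

Formula mass = 1.53*24.305 + 1.47*55.845 + 2*26.982 + 3*28.085 + 12*15.999 = 449.486 g/mol, of which 37.187 g is Mg.
So Mg makes up 37.187/449.486 = 0.0827 of the mass, i.e. 8.27%.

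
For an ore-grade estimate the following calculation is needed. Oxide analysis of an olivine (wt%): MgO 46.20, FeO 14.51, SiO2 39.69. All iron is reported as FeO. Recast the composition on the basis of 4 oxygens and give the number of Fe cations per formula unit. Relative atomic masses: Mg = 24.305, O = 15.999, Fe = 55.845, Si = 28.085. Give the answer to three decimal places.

MgO (M=40.304): mol = 1.14629; Mg = 1.14629, O = 1.14629.
FeO (M=71.844): mol = 0.20197; Fe = 0.20197, O = 0.20197.
SiO2 (M=60.083): mol = 0.66059; Si = 0.66059, O = 1.32118.
ΣO = 2.66944; factor = 4/ΣO = 1.49844.
Fe apfu = 0.20197 × 1.49844 = 0.303.

0.303 Fe apfu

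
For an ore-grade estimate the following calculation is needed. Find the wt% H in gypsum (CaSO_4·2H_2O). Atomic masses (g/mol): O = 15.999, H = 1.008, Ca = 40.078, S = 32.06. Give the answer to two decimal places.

2.34 weight percent

Molar mass of CaSO_4·2H_2O: 1·40.078 + 1·32.06 + 6·15.999 + 4·1.008 = 172.164 g/mol.
Mass of H per formula unit: 4 × 1.008 = 4.032 g.
Weight fraction H = 4.032 / 172.164 = 0.0234.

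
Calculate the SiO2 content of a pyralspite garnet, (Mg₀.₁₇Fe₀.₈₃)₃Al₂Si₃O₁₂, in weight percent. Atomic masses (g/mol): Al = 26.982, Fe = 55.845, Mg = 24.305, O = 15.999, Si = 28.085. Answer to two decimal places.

Molar mass of (Mg₀.₁₇Fe₀.₈₃)₃Al₂Si₃O₁₂ = 0.51·24.305 + 2.49·55.845 + 2·26.982 + 3·28.085 + 12·15.999 = 481.657 g/mol.
Each formula unit contains 3 Si, equivalent to 3/1 = 3.0000 mol SiO2.
M(SiO2) = 1×28.085 + 2×15.999 = 60.083 g/mol.
Mass of SiO2 per formula unit = 3.0000 × 60.083 = 180.249 g.
SiO2 wt% = 180.249 / 481.657 × 100 = 37.42%.

37.42 wt%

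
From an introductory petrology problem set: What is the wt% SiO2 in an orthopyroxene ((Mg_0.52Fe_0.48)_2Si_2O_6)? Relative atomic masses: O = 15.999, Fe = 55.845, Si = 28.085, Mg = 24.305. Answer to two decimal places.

52.01 wt%

Molar mass of (Mg_0.52Fe_0.48)_2Si_2O_6 = 1.04×24.305 + 0.96×55.845 + 2×28.085 + 6×15.999 = 231.052 g/mol.
Each formula unit contains 2 Si, equivalent to 2/1 = 2.0000 mol SiO2.
M(SiO2) = 1×28.085 + 2×15.999 = 60.083 g/mol.
Mass of SiO2 per formula unit = 2.0000 × 60.083 = 120.166 g.
SiO2 wt% = 120.166 / 231.052 × 100 = 52.01%.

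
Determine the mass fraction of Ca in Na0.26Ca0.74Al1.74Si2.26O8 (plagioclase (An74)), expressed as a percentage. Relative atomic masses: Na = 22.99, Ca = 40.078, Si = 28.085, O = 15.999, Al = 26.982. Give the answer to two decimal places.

Formula mass = 0.26×22.99 + 0.74×40.078 + 1.74×26.982 + 2.26×28.085 + 8×15.999 = 274.048 g/mol, of which 29.658 g is Ca.
So Ca makes up 29.658/274.048 = 0.1082 of the mass, i.e. 10.82%.

10.82 mass %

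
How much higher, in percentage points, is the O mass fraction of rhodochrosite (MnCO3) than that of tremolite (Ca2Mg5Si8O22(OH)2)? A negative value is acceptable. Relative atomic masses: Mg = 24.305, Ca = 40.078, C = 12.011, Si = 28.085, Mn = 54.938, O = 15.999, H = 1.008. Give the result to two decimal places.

-5.51 percentage points

O in MnCO3: molar mass 114.946 g/mol; 3×15.999 = 47.997 g → 41.76 wt%.
O in Ca2Mg5Si8O22(OH)2: molar mass 812.353 g/mol; 24×15.999 = 383.976 g → 47.27 wt%.
Difference = 41.76 − 47.27 = -5.51 percentage points.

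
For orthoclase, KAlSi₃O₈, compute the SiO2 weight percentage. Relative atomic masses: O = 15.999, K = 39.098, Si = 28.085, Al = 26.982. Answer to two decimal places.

64.76 wt%

M(KAlSi₃O₈) = 278.327 g/mol; M(SiO2) = 60.083 g/mol.
Moles SiO2 per formula unit = 3 Si ÷ 1 = 3.0000.
SiO2 fraction = (3.0000 × 60.083) / 278.327 = 180.249/278.327 = 0.6476.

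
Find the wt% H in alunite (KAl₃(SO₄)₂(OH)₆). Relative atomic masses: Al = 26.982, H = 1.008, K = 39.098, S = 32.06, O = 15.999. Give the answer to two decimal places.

M(KAl₃(SO₄)₂(OH)₆) = 414.198 g/mol.
H contributes 6 × 1.008 = 6.048 g per mole.
6.048/414.198 = 0.0146 → 1.46%.

1.46 mass %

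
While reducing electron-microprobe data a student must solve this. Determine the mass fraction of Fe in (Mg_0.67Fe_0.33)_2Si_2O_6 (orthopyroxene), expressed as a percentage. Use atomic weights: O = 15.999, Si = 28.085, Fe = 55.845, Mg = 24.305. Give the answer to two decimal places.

Molar mass of (Mg_0.67Fe_0.33)_2Si_2O_6: 1.34·24.305 + 0.66·55.845 + 2·28.085 + 6·15.999 = 221.590 g/mol.
Mass of Fe per formula unit: 0.66 × 55.845 = 36.858 g.
Weight fraction Fe = 36.858 / 221.590 = 0.1663.

16.63 weight percent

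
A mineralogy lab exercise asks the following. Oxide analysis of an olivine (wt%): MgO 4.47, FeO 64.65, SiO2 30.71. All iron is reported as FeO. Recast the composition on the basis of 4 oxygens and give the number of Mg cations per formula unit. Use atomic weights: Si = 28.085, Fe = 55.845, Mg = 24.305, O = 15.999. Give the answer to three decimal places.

0.218 Mg apfu

4.47 wt% MgO ÷ 40.304 g/mol = 0.11091 mol, giving 0.11091 Mg and 0.11091 O.
64.65 wt% FeO ÷ 71.844 g/mol = 0.89987 mol, giving 0.89987 Fe and 0.89987 O.
30.71 wt% SiO2 ÷ 60.083 g/mol = 0.51113 mol, giving 0.51113 Si and 1.02226 O.
Oxygen sums to 2.03304; scaling by 4/2.03304 = 1.96750 puts the formula on 4 O.
Mg: 0.11091 × 1.96750 = 0.218 atoms per formula unit.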